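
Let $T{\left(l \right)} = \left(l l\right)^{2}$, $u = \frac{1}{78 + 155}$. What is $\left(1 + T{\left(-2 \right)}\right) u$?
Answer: $\frac{17}{233} \approx 0.072961$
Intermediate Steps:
$u = \frac{1}{233} \approx 0.0042918$
$T{\left(l \right)} = l^{4}$ ($T{\left(l \right)} = \left(l^{2}\right)^{2} = l^{4}$)
$\left(1 + T{\left(-2 \right)}\right) u = \left(1 + \left(-2\right)^{4}\right) \frac{1}{233} = \left(1 + 16\right) \frac{1}{233} = 17 \cdot \frac{1}{233} = \frac{17}{233}$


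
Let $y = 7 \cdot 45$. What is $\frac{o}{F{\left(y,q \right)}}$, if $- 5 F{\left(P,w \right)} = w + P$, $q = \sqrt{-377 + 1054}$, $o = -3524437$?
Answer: $\frac{5550988275}{98548} - \frac{17622185 \sqrt{677}}{98548} \approx 51675.0$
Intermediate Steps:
$y = 315$
$q = \sqrt{677} \approx 26.019$
$F{\left(P,w \right)} = - \frac{P}{5} - \frac{w}{5}$ ($F{\left(P,w \right)} = - \frac{w + P}{5} = - \frac{P + w}{5} = - \frac{P}{5} - \frac{w}{5}$)
$\frac{o}{F{\left(y,q \right)}} = - \frac{3524437}{\left(- \frac{1}{5}\right) 315 - \frac{\sqrt{677}}{5}} = - \frac{3524437}{-63 - \frac{\sqrt{677}}{5}}$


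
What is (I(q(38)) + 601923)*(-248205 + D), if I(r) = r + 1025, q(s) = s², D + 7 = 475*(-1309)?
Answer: -525813182904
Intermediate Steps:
D = -621782 (D = -7 + 475*(-1309) = -7 - 621775 = -621782)
I(r) = 1025 + r
(I(q(38)) + 601923)*(-248205 + D) = ((1025 + 38²) + 601923)*(-248205 - 621782) = ((1025 + 1444) + 601923)*(-869987) = (2469 + 601923)*(-869987) = 604392*(-869987) = -525813182904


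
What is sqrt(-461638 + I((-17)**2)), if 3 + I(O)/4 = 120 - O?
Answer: I*sqrt(462326) ≈ 679.95*I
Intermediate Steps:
I(O) = 468 - 4*O (I(O) = -12 + 4*(120 - O) = -12 + (480 - 4*O) = 468 - 4*O)
sqrt(-461638 + I((-17)**2)) = sqrt(-461638 + (468 - 4*(-17)**2)) = sqrt(-461638 + (468 - 4*289)) = sqrt(-461638 + (468 - 1156)) = sqrt(-461638 - 688) = sqrt(-462326) = I*sqrt(462326)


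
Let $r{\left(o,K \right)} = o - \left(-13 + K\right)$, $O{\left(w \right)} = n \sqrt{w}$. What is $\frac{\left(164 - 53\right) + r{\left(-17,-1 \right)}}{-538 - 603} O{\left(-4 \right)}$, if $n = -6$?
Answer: $\frac{1296 i}{1141} \approx 1.1358 i$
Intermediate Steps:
$O{\left(w \right)} = - 6 \sqrt{w}$
$r{\left(o,K \right)} = 13 + o - K$
$\frac{\left(164 - 53\right) + r{\left(-17,-1 \right)}}{-538 - 603} O{\left(-4 \right)} = \frac{\left(164 - 53\right) - 3}{-538 - 603} \left(- 6 \sqrt{-4}\right) = \frac{\left(164 - 53\right) + \left(13 - 17 + 1\right)}{-1141} \left(- 6 \cdot 2 i\right) = \left(111 - 3\right) \left(- \frac{1}{1141}\right) \left(- 12 i\right) = 108 \left(- \frac{1}{1141}\right) \left(- 12 i\right) = - \frac{108 \left(- 12 i\right)}{1141} = \frac{1296 i}{1141}$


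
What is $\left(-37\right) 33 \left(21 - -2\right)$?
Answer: $-28083$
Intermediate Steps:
$\left(-37\right) 33 \left(21 - -2\right) = - 1221 \left(21 + 2\right) = \left(-1221\right) 23 = -28083$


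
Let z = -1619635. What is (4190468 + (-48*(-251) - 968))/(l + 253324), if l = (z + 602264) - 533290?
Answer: -4201548/1297337 ≈ -3.2386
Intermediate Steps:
l = -1550661 (l = (-1619635 + 602264) - 533290 = -1017371 - 533290 = -1550661)
(4190468 + (-48*(-251) - 968))/(l + 253324) = (4190468 + (-48*(-251) - 968))/(-1550661 + 253324) = (4190468 + (12048 - 968))/(-1297337) = (4190468 + 11080)*(-1/1297337) = 4201548*(-1/1297337) = -4201548/1297337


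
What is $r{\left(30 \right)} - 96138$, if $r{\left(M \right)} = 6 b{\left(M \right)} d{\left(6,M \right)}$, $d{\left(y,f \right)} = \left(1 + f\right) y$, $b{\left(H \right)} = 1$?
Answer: $-95022$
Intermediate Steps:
$d{\left(y,f \right)} = y \left(1 + f\right)$
$r{\left(M \right)} = 36 + 36 M$ ($r{\left(M \right)} = 6 \cdot 1 \cdot 6 \left(1 + M\right) = 6 \left(6 + 6 M\right) = 36 + 36 M$)
$r{\left(30 \right)} - 96138 = \left(36 + 36 \cdot 30\right) - 96138 = \left(36 + 1080\right) - 96138 = 1116 - 96138 = -95022$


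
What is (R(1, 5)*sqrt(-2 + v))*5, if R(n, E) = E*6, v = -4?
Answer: 150*I*sqrt(6) ≈ 367.42*I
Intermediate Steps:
R(n, E) = 6*E
(R(1, 5)*sqrt(-2 + v))*5 = ((6*5)*sqrt(-2 - 4))*5 = (30*sqrt(-6))*5 = (30*(I*sqrt(6)))*5 = (30*I*sqrt(6))*5 = 150*I*sqrt(6)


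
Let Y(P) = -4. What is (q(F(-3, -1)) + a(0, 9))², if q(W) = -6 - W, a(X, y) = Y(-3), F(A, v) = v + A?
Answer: 36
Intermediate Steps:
F(A, v) = A + v
a(X, y) = -4
(q(F(-3, -1)) + a(0, 9))² = ((-6 - (-3 - 1)) - 4)² = ((-6 - 1*(-4)) - 4)² = ((-6 + 4) - 4)² = (-2 - 4)² = (-6)² = 36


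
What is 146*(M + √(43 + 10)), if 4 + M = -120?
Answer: -18104 + 146*√53 ≈ -17041.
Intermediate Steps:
M = -124 (M = -4 - 120 = -124)
146*(M + √(43 + 10)) = 146*(-124 + √(43 + 10)) = 146*(-124 + √53) = -18104 + 146*√53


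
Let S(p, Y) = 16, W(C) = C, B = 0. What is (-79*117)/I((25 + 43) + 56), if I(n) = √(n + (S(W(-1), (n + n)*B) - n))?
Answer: -9243/4 ≈ -2310.8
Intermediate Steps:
I(n) = 4 (I(n) = √(n + (16 - n)) = √16 = 4)
(-79*117)/I((25 + 43) + 56) = -79*117/4 = -9243*¼ = -9243/4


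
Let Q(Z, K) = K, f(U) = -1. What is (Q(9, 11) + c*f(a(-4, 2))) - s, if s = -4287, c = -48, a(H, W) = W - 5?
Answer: 4346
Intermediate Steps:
a(H, W) = -5 + W
(Q(9, 11) + c*f(a(-4, 2))) - s = (11 - 48*(-1)) - 1*(-4287) = (11 + 48) + 4287 = 59 + 4287 = 4346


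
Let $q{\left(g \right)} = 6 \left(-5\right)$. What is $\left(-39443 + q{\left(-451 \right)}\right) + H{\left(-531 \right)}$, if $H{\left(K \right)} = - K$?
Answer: $-38942$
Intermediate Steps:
$q{\left(g \right)} = -30$
$\left(-39443 + q{\left(-451 \right)}\right) + H{\left(-531 \right)} = \left(-39443 - 30\right) - -531 = -39473 + 531 = -38942$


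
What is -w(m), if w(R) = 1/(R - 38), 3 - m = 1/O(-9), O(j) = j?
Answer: 9/314 ≈ 0.028662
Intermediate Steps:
m = 28/9 (m = 3 - 1/(-9) = 3 - 1*(-⅑) = 3 + ⅑ = 28/9 ≈ 3.1111)
w(R) = 1/(-38 + R)
-w(m) = -1/(-38 + 28/9) = -1/(-314/9) = -1*(-9/314) = 9/314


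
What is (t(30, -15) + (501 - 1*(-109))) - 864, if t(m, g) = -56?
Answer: -310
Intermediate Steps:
(t(30, -15) + (501 - 1*(-109))) - 864 = (-56 + (501 - 1*(-109))) - 864 = (-56 + (501 + 109)) - 864 = (-56 + 610) - 864 = 554 - 864 = -310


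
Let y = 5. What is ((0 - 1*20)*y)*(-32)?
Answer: 3200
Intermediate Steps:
((0 - 1*20)*y)*(-32) = ((0 - 1*20)*5)*(-32) = ((0 - 20)*5)*(-32) = -20*5*(-32) = -100*(-32) = 3200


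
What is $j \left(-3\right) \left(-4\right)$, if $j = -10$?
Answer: $-120$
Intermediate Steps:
$j \left(-3\right) \left(-4\right) = \left(-10\right) \left(-3\right) \left(-4\right) = 30 \left(-4\right) = -120$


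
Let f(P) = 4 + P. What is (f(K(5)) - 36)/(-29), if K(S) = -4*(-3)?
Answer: 20/29 ≈ 0.68966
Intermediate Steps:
K(S) = 12
(f(K(5)) - 36)/(-29) = ((4 + 12) - 36)/(-29) = (16 - 36)*(-1/29) = -20*(-1/29) = 20/29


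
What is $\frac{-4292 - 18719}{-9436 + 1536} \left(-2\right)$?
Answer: $- \frac{23011}{3950} \approx -5.8256$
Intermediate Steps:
$\frac{-4292 - 18719}{-9436 + 1536} \left(-2\right) = - \frac{23011}{-7900} \left(-2\right) = \left(-23011\right) \left(- \frac{1}{7900}\right) \left(-2\right) = \frac{23011}{7900} \left(-2\right) = - \frac{23011}{3950}$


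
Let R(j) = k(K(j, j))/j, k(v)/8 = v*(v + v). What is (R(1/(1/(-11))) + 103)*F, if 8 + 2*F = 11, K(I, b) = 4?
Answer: 2631/22 ≈ 119.59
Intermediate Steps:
F = 3/2 (F = -4 + (½)*11 = -4 + 11/2 = 3/2 ≈ 1.5000)
k(v) = 16*v² (k(v) = 8*(v*(v + v)) = 8*(v*(2*v)) = 8*(2*v²) = 16*v²)
R(j) = 256/j (R(j) = (16*4²)/j = (16*16)/j = 256/j)
(R(1/(1/(-11))) + 103)*F = (256/(1/(1/(-11))) + 103)*(3/2) = (256/(1/(-1/11)) + 103)*(3/2) = (256/(-11) + 103)*(3/2) = (256*(-1/11) + 103)*(3/2) = (-256/11 + 103)*(3/2) = (877/11)*(3/2) = 2631/22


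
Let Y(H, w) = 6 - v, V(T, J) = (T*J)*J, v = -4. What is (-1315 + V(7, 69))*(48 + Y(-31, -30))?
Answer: 1856696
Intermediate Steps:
V(T, J) = T*J² (V(T, J) = (J*T)*J = T*J²)
Y(H, w) = 10 (Y(H, w) = 6 - 1*(-4) = 6 + 4 = 10)
(-1315 + V(7, 69))*(48 + Y(-31, -30)) = (-1315 + 7*69²)*(48 + 10) = (-1315 + 7*4761)*58 = (-1315 + 33327)*58 = 32012*58 = 1856696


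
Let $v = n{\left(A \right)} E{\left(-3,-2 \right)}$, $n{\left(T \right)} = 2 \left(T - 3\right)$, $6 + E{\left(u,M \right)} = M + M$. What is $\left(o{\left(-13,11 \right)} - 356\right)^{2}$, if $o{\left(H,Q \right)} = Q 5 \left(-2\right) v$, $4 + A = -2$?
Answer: $406264336$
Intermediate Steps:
$E{\left(u,M \right)} = -6 + 2 M$ ($E{\left(u,M \right)} = -6 + \left(M + M\right) = -6 + 2 M$)
$A = -6$ ($A = -4 - 2 = -6$)
$n{\left(T \right)} = -6 + 2 T$ ($n{\left(T \right)} = 2 \left(-3 + T\right) = -6 + 2 T$)
$v = 180$ ($v = \left(-6 + 2 \left(-6\right)\right) \left(-6 + 2 \left(-2\right)\right) = \left(-6 - 12\right) \left(-6 - 4\right) = \left(-18\right) \left(-10\right) = 180$)
$o{\left(H,Q \right)} = - 1800 Q$ ($o{\left(H,Q \right)} = Q 5 \left(-2\right) 180 = Q \left(\left(-10\right) 180\right) = Q \left(-1800\right) = - 1800 Q$)
$\left(o{\left(-13,11 \right)} - 356\right)^{2} = \left(\left(-1800\right) 11 - 356\right)^{2} = \left(-19800 - 356\right)^{2} = \left(-20156\right)^{2} = 406264336$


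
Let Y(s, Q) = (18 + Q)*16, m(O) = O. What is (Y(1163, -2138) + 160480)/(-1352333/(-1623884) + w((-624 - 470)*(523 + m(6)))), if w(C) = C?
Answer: -29359822720/134254648493 ≈ -0.21869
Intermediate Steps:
Y(s, Q) = 288 + 16*Q
(Y(1163, -2138) + 160480)/(-1352333/(-1623884) + w((-624 - 470)*(523 + m(6)))) = ((288 + 16*(-2138)) + 160480)/(-1352333/(-1623884) + (-624 - 470)*(523 + 6)) = ((288 - 34208) + 160480)/(-1352333*(-1/1623884) - 1094*529) = (-33920 + 160480)/(1352333/1623884 - 578726) = 126560/(-939782539451/1623884) = 126560*(-1623884/939782539451) = -29359822720/134254648493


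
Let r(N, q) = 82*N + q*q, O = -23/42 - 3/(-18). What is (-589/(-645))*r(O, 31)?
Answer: 2300045/2709 ≈ 849.04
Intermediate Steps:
O = -8/21 (O = -23*1/42 - 3*(-1/18) = -23/42 + 1/6 = -8/21 ≈ -0.38095)
r(N, q) = q**2 + 82*N (r(N, q) = 82*N + q**2 = q**2 + 82*N)
(-589/(-645))*r(O, 31) = (-589/(-645))*(31**2 + 82*(-8/21)) = (-589*(-1/645))*(961 - 656/21) = (589/645)*(19525/21) = 2300045/2709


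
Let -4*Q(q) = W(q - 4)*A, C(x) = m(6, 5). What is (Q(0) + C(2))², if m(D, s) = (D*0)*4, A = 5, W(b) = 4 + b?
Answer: 0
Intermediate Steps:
m(D, s) = 0 (m(D, s) = 0*4 = 0)
C(x) = 0
Q(q) = -5*q/4 (Q(q) = -(4 + (q - 4))*5/4 = -(4 + (-4 + q))*5/4 = -q*5/4 = -5*q/4)
(Q(0) + C(2))² = (-5/4*0 + 0)² = (0 + 0)² = 0² = 0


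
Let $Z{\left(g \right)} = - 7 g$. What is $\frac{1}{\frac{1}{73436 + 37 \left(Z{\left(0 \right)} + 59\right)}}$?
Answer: $75619$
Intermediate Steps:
$\frac{1}{\frac{1}{73436 + 37 \left(Z{\left(0 \right)} + 59\right)}} = \frac{1}{\frac{1}{73436 + 37 \left(\left(-7\right) 0 + 59\right)}} = \frac{1}{\frac{1}{73436 + 37 \left(0 + 59\right)}} = \frac{1}{\frac{1}{73436 + 37 \cdot 59}} = \frac{1}{\frac{1}{73436 + 2183}} = \frac{1}{\frac{1}{75619}} = 75619$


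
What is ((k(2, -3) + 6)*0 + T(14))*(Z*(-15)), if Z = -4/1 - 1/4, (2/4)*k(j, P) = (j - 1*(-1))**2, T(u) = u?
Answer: 1785/2 ≈ 892.50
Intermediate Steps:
k(j, P) = 2*(1 + j)**2 (k(j, P) = 2*(j - 1*(-1))**2 = 2*(j + 1)**2 = 2*(1 + j)**2)
Z = -17/4 (Z = -4*1 - 1*1/4 = -4 - 1/4 = -17/4 ≈ -4.2500)
((k(2, -3) + 6)*0 + T(14))*(Z*(-15)) = ((2*(1 + 2)**2 + 6)*0 + 14)*(-17/4*(-15)) = ((2*3**2 + 6)*0 + 14)*(255/4) = ((2*9 + 6)*0 + 14)*(255/4) = ((18 + 6)*0 + 14)*(255/4) = (24*0 + 14)*(255/4) = (0 + 14)*(255/4) = 14*(255/4) = 1785/2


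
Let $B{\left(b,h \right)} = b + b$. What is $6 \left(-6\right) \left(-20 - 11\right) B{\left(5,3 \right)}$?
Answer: $11160$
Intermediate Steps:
$B{\left(b,h \right)} = 2 b$
$6 \left(-6\right) \left(-20 - 11\right) B{\left(5,3 \right)} = 6 \left(-6\right) \left(-20 - 11\right) 2 \cdot 5 = \left(-36\right) \left(-31\right) 10 = 1116 \cdot 10 = 11160$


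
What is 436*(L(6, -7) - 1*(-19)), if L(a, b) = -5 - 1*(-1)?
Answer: 6540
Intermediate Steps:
L(a, b) = -4 (L(a, b) = -5 + 1 = -4)
436*(L(6, -7) - 1*(-19)) = 436*(-4 - 1*(-19)) = 436*(-4 + 19) = 436*15 = 6540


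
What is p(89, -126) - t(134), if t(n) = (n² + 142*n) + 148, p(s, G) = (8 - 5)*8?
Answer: -37108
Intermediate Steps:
p(s, G) = 24 (p(s, G) = 3*8 = 24)
t(n) = 148 + n² + 142*n
p(89, -126) - t(134) = 24 - (148 + 134² + 142*134) = 24 - (148 + 17956 + 19028) = 24 - 1*37132 = 24 - 37132 = -37108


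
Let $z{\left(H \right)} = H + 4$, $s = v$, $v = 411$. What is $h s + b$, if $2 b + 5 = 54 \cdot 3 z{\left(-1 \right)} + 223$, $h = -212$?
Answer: $-86780$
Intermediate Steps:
$s = 411$
$z{\left(H \right)} = 4 + H$
$b = 352$ ($b = - \frac{5}{2} + \frac{54 \cdot 3 \left(4 - 1\right) + 223}{2} = - \frac{5}{2} + \frac{54 \cdot 3 \cdot 3 + 223}{2} = - \frac{5}{2} + \frac{54 \cdot 9 + 223}{2} = - \frac{5}{2} + \frac{486 + 223}{2} = - \frac{5}{2} + \frac{1}{2} \cdot 709 = - \frac{5}{2} + \frac{709}{2} = 352$)
$h s + b = \left(-212\right) 411 + 352 = -87132 + 352 = -86780$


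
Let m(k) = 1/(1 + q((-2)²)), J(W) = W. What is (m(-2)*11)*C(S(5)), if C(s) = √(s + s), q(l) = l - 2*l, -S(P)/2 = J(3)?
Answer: -22*I*√3/3 ≈ -12.702*I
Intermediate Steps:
S(P) = -6 (S(P) = -2*3 = -6)
q(l) = -l
C(s) = √2*√s (C(s) = √(2*s) = √2*√s)
m(k) = -⅓ (m(k) = 1/(1 - 1*(-2)²) = 1/(1 - 1*4) = 1/(1 - 4) = 1/(-3) = -⅓)
(m(-2)*11)*C(S(5)) = (-⅓*11)*(√2*√(-6)) = -11*√2*I*√6/3 = -22*I*√3/3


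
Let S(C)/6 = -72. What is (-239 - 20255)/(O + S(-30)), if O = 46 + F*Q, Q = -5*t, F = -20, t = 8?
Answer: -10247/207 ≈ -49.502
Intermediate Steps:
Q = -40 (Q = -5*8 = -40)
O = 846 (O = 46 - 20*(-40) = 46 + 800 = 846)
S(C) = -432 (S(C) = 6*(-72) = -432)
(-239 - 20255)/(O + S(-30)) = (-239 - 20255)/(846 - 432) = -20494/414 = -20494*1/414 = -10247/207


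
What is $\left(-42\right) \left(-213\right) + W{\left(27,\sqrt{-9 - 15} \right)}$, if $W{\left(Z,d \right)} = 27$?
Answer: $8973$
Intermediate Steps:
$\left(-42\right) \left(-213\right) + W{\left(27,\sqrt{-9 - 15} \right)} = \left(-42\right) \left(-213\right) + 27 = 8946 + 27 = 8973$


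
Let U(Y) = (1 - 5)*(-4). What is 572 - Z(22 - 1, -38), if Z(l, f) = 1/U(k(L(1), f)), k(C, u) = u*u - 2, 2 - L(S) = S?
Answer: 9151/16 ≈ 571.94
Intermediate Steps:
L(S) = 2 - S
k(C, u) = -2 + u**2 (k(C, u) = u**2 - 2 = -2 + u**2)
U(Y) = 16 (U(Y) = -4*(-4) = 16)
Z(l, f) = 1/16
572 - Z(22 - 1, -38) = 572 - 1*1/16 = 572 - 1/16 = 9151/16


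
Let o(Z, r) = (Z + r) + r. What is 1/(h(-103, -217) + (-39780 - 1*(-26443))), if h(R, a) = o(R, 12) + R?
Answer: -1/13519 ≈ -7.3970e-5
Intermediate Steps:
o(Z, r) = Z + 2*r
h(R, a) = 24 + 2*R (h(R, a) = (R + 2*12) + R = (R + 24) + R = (24 + R) + R = 24 + 2*R)
1/(h(-103, -217) + (-39780 - 1*(-26443))) = 1/((24 + 2*(-103)) + (-39780 - 1*(-26443))) = 1/((24 - 206) + (-39780 + 26443)) = 1/(-182 - 13337) = 1/(-13519) = -1/13519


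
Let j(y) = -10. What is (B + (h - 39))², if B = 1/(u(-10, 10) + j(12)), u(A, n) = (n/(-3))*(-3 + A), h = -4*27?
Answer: 216001809/10000 ≈ 21600.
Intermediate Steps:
h = -108
u(A, n) = -n*(-3 + A)/3 (u(A, n) = (n*(-⅓))*(-3 + A) = (-n/3)*(-3 + A) = -n*(-3 + A)/3)
B = 3/100 (B = 1/((⅓)*10*(3 - 1*(-10)) - 10) = 1/((⅓)*10*(3 + 10) - 10) = 1/((⅓)*10*13 - 10) = 1/(130/3 - 10) = 1/(100/3) = 3/100 ≈ 0.030000)
(B + (h - 39))² = (3/100 + (-108 - 39))² = (3/100 - 147)² = (-14697/100)² = 216001809/10000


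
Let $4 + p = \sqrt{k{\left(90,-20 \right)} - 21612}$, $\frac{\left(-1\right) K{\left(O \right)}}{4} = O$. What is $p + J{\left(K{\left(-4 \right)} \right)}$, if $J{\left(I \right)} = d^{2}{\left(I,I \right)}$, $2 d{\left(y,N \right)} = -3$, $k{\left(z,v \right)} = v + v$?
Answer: $- \frac{7}{4} + 2 i \sqrt{5413} \approx -1.75 + 147.15 i$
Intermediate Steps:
$k{\left(z,v \right)} = 2 v$
$d{\left(y,N \right)} = - \frac{3}{2}$ ($d{\left(y,N \right)} = \frac{1}{2} \left(-3\right) = - \frac{3}{2}$)
$K{\left(O \right)} = - 4 O$
$p = -4 + 2 i \sqrt{5413}$ ($p = -4 + \sqrt{2 \left(-20\right) - 21612} = -4 + \sqrt{-40 - 21612} = -4 + \sqrt{-21652} = -4 + 2 i \sqrt{5413} \approx -4.0 + 147.15 i$)
$J{\left(I \right)} = \frac{9}{4}$ ($J{\left(I \right)} = \left(- \frac{3}{2}\right)^{2} = \frac{9}{4}$)
$p + J{\left(K{\left(-4 \right)} \right)} = \left(-4 + 2 i \sqrt{5413}\right) + \frac{9}{4} = - \frac{7}{4} + 2 i \sqrt{5413}$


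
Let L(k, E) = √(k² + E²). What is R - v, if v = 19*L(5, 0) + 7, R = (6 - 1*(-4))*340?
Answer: 3298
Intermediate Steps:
L(k, E) = √(E² + k²)
R = 3400 (R = (6 + 4)*340 = 10*340 = 3400)
v = 102 (v = 19*√(0² + 5²) + 7 = 19*√(0 + 25) + 7 = 19*√25 + 7 = 19*5 + 7 = 95 + 7 = 102)
R - v = 3400 - 1*102 = 3400 - 102 = 3298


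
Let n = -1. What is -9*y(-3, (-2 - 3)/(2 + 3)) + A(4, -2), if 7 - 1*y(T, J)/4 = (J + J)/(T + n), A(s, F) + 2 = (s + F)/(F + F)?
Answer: -473/2 ≈ -236.50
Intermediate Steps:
A(s, F) = -2 + (F + s)/(2*F) (A(s, F) = -2 + (s + F)/(F + F) = -2 + (F + s)/((2*F)) = -2 + (F + s)*(1/(2*F)) = -2 + (F + s)/(2*F))
y(T, J) = 28 - 8*J/(-1 + T) (y(T, J) = 28 - 4*(J + J)/(T - 1) = 28 - 4*2*J/(-1 + T) = 28 - 8*J/(-1 + T))
-9*y(-3, (-2 - 3)/(2 + 3)) + A(4, -2) = -36*(-7 - 2*(-2 - 3)/(2 + 3) + 7*(-3))/(-1 - 3) + (½)*(4 - 3*(-2))/(-2) = -36*(-7 - (-10)/5 - 21)/(-4) + (½)*(-½)*(4 + 6) = -36*(-1)*(-7 - (-10)/5 - 21)/4 + (½)*(-½)*10 = -36*(-1)*(-7 - 2*(-1) - 21)/4 - 5/2 = -36*(-1)*(-7 + 2 - 21)/4 - 5/2 = -36*(-1)*(-26)/4 - 5/2 = -9*26 - 5/2 = -234 - 5/2 = -473/2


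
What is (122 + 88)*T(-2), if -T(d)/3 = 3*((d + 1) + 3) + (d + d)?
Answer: -1260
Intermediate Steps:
T(d) = -36 - 15*d (T(d) = -3*(3*((d + 1) + 3) + (d + d)) = -3*(3*((1 + d) + 3) + 2*d) = -3*(3*(4 + d) + 2*d) = -3*((12 + 3*d) + 2*d) = -3*(12 + 5*d) = -36 - 15*d)
(122 + 88)*T(-2) = (122 + 88)*(-36 - 15*(-2)) = 210*(-36 + 30) = 210*(-6) = -1260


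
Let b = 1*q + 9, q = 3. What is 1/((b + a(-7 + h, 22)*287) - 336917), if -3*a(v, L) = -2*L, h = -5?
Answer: -3/998087 ≈ -3.0057e-6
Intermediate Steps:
a(v, L) = 2*L/3 (a(v, L) = -(-2)*L/3 = 2*L/3)
b = 12 (b = 1*3 + 9 = 3 + 9 = 12)
1/((b + a(-7 + h, 22)*287) - 336917) = 1/((12 + ((⅔)*22)*287) - 336917) = 1/((12 + (44/3)*287) - 336917) = 1/((12 + 12628/3) - 336917) = 1/(12664/3 - 336917) = 1/(-998087/3) = -3/998087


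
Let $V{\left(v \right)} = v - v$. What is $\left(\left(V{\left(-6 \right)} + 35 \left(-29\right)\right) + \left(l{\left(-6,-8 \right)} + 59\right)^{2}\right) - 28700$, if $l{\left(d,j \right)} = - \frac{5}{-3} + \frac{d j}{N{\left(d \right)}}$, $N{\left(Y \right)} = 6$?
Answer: $- \frac{224999}{9} \approx -25000.0$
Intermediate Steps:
$V{\left(v \right)} = 0$
$l{\left(d,j \right)} = \frac{5}{3} + \frac{d j}{6}$ ($l{\left(d,j \right)} = - \frac{5}{-3} + \frac{d j}{6} = \left(-5\right) \left(- \frac{1}{3}\right) + d j \frac{1}{6} = \frac{5}{3} + \frac{d j}{6}$)
$\left(\left(V{\left(-6 \right)} + 35 \left(-29\right)\right) + \left(l{\left(-6,-8 \right)} + 59\right)^{2}\right) - 28700 = \left(\left(0 + 35 \left(-29\right)\right) + \left(\left(\frac{5}{3} + \frac{1}{6} \left(-6\right) \left(-8\right)\right) + 59\right)^{2}\right) - 28700 = \left(\left(0 - 1015\right) + \left(\left(\frac{5}{3} + 8\right) + 59\right)^{2}\right) - 28700 = \left(-1015 + \left(\frac{29}{3} + 59\right)^{2}\right) - 28700 = \left(-1015 + \left(\frac{206}{3}\right)^{2}\right) - 28700 = \left(-1015 + \frac{42436}{9}\right) - 28700 = \frac{33301}{9} - 28700 = - \frac{224999}{9}$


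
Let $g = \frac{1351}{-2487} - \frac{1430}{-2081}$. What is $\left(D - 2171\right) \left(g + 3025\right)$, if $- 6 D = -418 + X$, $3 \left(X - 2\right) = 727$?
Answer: $- \frac{301833298420889}{46579023} \approx -6.48 \cdot 10^{6}$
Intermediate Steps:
$X = \frac{733}{3}$ ($X = 2 + \frac{1}{3} \cdot 727 = 2 + \frac{727}{3} = \frac{733}{3} \approx 244.33$)
$g = \frac{744979}{5175447}$ ($g = 1351 \left(- \frac{1}{2487}\right) - - \frac{1430}{2081} = - \frac{1351}{2487} + \frac{1430}{2081} = \frac{744979}{5175447} \approx 0.14394$)
$D = \frac{521}{18}$ ($D = - \frac{-418 + \frac{733}{3}}{6} = \left(- \frac{1}{6}\right) \left(- \frac{521}{3}\right) = \frac{521}{18} \approx 28.944$)
$\left(D - 2171\right) \left(g + 3025\right) = \left(\frac{521}{18} - 2171\right) \left(\frac{744979}{5175447} + 3025\right) = \left(- \frac{38557}{18}\right) \frac{15656472154}{5175447} = - \frac{301833298420889}{46579023}$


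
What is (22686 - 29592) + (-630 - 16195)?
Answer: -23731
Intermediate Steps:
(22686 - 29592) + (-630 - 16195) = -6906 - 16825 = -23731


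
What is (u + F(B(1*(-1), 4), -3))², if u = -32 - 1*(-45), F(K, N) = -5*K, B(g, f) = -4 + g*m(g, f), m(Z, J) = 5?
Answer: 3364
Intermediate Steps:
B(g, f) = -4 + 5*g (B(g, f) = -4 + g*5 = -4 + 5*g)
u = 13 (u = -32 + 45 = 13)
(u + F(B(1*(-1), 4), -3))² = (13 - 5*(-4 + 5*(1*(-1))))² = (13 - 5*(-4 + 5*(-1)))² = (13 - 5*(-4 - 5))² = (13 - 5*(-9))² = (13 + 45)² = 58² = 3364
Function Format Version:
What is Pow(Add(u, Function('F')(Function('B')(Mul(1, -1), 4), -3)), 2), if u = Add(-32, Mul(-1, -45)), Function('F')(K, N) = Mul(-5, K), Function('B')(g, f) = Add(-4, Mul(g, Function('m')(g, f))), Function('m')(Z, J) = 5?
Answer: 3364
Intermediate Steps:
Function('B')(g, f) = Add(-4, Mul(5, g)) (Function('B')(g, f) = Add(-4, Mul(g, 5)) = Add(-4, Mul(5, g)))
u = 13 (u = Add(-32, 45) = 13)
Pow(Add(u, Function('F')(Function('B')(Mul(1, -1), 4), -3)), 2) = Pow(Add(13, Mul(-5, Add(-4, Mul(5, Mul(1, -1))))), 2) = Pow(Add(13, Mul(-5, Add(-4, Mul(5, -1)))), 2) = Pow(Add(13, Mul(-5, Add(-4, -5))), 2) = Pow(Add(13, Mul(-5, -9)), 2) = Pow(Add(13, 45), 2) = Pow(58, 2) = 3364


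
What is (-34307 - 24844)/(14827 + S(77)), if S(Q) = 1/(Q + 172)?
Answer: -14728599/3691924 ≈ -3.9894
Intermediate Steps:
S(Q) = 1/(172 + Q)
(-34307 - 24844)/(14827 + S(77)) = (-34307 - 24844)/(14827 + 1/(172 + 77)) = -59151/(14827 + 1/249) = -59151/3691924/249 = -59151*249/3691924 = -14728599/3691924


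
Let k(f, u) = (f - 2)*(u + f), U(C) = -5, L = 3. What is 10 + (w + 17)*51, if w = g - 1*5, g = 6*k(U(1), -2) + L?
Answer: 15769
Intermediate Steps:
k(f, u) = (-2 + f)*(f + u)
g = 297 (g = 6*((-5)**2 - 2*(-5) - 2*(-2) - 5*(-2)) + 3 = 6*(25 + 10 + 4 + 10) + 3 = 6*49 + 3 = 294 + 3 = 297)
w = 292 (w = 297 - 1*5 = 297 - 5 = 292)
10 + (w + 17)*51 = 10 + (292 + 17)*51 = 10 + 309*51 = 10 + 15759 = 15769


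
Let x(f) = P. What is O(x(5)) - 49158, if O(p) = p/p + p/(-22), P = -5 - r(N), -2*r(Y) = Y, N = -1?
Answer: -196627/4 ≈ -49157.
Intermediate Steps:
r(Y) = -Y/2
P = -11/2 (P = -5 - (-1)*(-1)/2 = -5 - 1*½ = -5 - ½ = -11/2 ≈ -5.5000)
x(f) = -11/2
O(p) = 1 - p/22 (O(p) = 1 + p*(-1/22) = 1 - p/22)
O(x(5)) - 49158 = (1 - 1/22*(-11/2)) - 49158 = (1 + ¼) - 49158 = 5/4 - 49158 = -196627/4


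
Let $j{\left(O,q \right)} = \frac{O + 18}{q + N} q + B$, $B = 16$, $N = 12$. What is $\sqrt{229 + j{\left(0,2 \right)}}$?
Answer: $\frac{\sqrt{12131}}{7} \approx 15.734$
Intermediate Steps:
$j{\left(O,q \right)} = 16 + \frac{q \left(18 + O\right)}{12 + q}$ ($j{\left(O,q \right)} = \frac{O + 18}{q + 12} q + 16 = \frac{18 + O}{12 + q} q + 16 = \frac{q \left(18 + O\right)}{12 + q} + 16 = 16 + \frac{q \left(18 + O\right)}{12 + q}$)
$\sqrt{229 + j{\left(0,2 \right)}} = \sqrt{229 + \frac{192 + 34 \cdot 2 + 0 \cdot 2}{12 + 2}} = \sqrt{229 + \frac{192 + 68 + 0}{14}} = \sqrt{229 + \frac{1}{14} \cdot 260} = \sqrt{229 + \frac{130}{7}} = \sqrt{\frac{1733}{7}} = \frac{\sqrt{12131}}{7}$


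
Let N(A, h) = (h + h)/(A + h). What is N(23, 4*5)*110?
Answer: 4400/43 ≈ 102.33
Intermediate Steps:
N(A, h) = 2*h/(A + h) (N(A, h) = (2*h)/(A + h) = 2*h/(A + h))
N(23, 4*5)*110 = (2*(4*5)/(23 + 4*5))*110 = (2*20/(23 + 20))*110 = (2*20/43)*110 = (2*20*(1/43))*110 = (40/43)*110 = 4400/43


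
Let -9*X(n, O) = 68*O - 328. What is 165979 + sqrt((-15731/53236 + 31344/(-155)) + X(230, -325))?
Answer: 165979 + sqrt(38971943897536545)/4125790 ≈ 1.6603e+5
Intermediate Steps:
X(n, O) = 328/9 - 68*O/9 (X(n, O) = -(68*O - 328)/9 = -(-328 + 68*O)/9 = 328/9 - 68*O/9)
165979 + sqrt((-15731/53236 + 31344/(-155)) + X(230, -325)) = 165979 + sqrt((-15731/53236 + 31344/(-155)) + (328/9 - 68/9*(-325))) = 165979 + sqrt((-15731*1/53236 + 31344*(-1/155)) + (328/9 + 22100/9)) = 165979 + sqrt((-15731/53236 - 31344/155) + 2492) = 165979 + sqrt(-1671067489/8251580 + 2492) = 165979 + sqrt(18891869871/8251580) = 165979 + sqrt(38971943897536545)/4125790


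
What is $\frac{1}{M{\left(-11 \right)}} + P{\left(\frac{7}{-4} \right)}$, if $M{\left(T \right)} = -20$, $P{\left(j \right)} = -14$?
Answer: $- \frac{281}{20} \approx -14.05$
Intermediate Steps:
$\frac{1}{M{\left(-11 \right)}} + P{\left(\frac{7}{-4} \right)} = \frac{1}{-20} - 14 = - \frac{1}{20} - 14 = - \frac{281}{20}$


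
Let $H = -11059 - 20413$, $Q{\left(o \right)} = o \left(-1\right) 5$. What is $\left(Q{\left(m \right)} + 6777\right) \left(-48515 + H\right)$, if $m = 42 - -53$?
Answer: $-504078074$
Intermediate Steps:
$m = 95$ ($m = 42 + 53 = 95$)
$Q{\left(o \right)} = - 5 o$ ($Q{\left(o \right)} = - o 5 = - 5 o$)
$H = -31472$
$\left(Q{\left(m \right)} + 6777\right) \left(-48515 + H\right) = \left(\left(-5\right) 95 + 6777\right) \left(-48515 - 31472\right) = \left(-475 + 6777\right) \left(-79987\right) = 6302 \left(-79987\right) = -504078074$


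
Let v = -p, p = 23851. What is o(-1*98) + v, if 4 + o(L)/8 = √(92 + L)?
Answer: -23883 + 8*I*√6 ≈ -23883.0 + 19.596*I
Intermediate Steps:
o(L) = -32 + 8*√(92 + L)
v = -23851 (v = -1*23851 = -23851)
o(-1*98) + v = (-32 + 8*√(92 - 1*98)) - 23851 = (-32 + 8*√(92 - 98)) - 23851 = (-32 + 8*√(-6)) - 23851 = (-32 + 8*(I*√6)) - 23851 = (-32 + 8*I*√6) - 23851 = -23883 + 8*I*√6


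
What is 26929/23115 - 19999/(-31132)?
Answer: 1300630513/719616180 ≈ 1.8074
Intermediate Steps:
26929/23115 - 19999/(-31132) = 26929*(1/23115) - 19999*(-1/31132) = 26929/23115 + 19999/31132 = 1300630513/719616180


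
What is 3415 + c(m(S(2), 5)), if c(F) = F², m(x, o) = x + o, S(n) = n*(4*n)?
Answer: 3856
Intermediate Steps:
S(n) = 4*n²
m(x, o) = o + x
3415 + c(m(S(2), 5)) = 3415 + (5 + 4*2²)² = 3415 + (5 + 4*4)² = 3415 + (5 + 16)² = 3415 + 21² = 3415 + 441 = 3856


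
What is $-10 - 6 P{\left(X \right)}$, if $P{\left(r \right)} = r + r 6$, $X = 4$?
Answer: $-178$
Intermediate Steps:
$P{\left(r \right)} = 7 r$ ($P{\left(r \right)} = r + 6 r = 7 r$)
$-10 - 6 P{\left(X \right)} = -10 - 6 \cdot 7 \cdot 4 = -10 - 168 = -178$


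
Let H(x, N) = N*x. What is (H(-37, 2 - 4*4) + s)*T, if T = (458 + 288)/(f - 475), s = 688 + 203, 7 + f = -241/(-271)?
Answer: -284851894/130381 ≈ -2184.8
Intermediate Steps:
f = -1656/271 (f = -7 - 241/(-271) = -7 - 241*(-1/271) = -7 + 241/271 = -1656/271 ≈ -6.1107)
s = 891
T = -202166/130381 (T = (458 + 288)/(-1656/271 - 475) = 746/(-130381/271) = 746*(-271/130381) = -202166/130381 ≈ -1.5506)
(H(-37, 2 - 4*4) + s)*T = ((2 - 4*4)*(-37) + 891)*(-202166/130381) = ((2 - 16)*(-37) + 891)*(-202166/130381) = (-14*(-37) + 891)*(-202166/130381) = (518 + 891)*(-202166/130381) = 1409*(-202166/130381) = -284851894/130381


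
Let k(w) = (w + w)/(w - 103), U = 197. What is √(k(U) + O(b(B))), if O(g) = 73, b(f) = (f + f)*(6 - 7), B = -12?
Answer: 2*√42629/47 ≈ 8.7859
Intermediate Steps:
k(w) = 2*w/(-103 + w) (k(w) = (2*w)/(-103 + w) = 2*w/(-103 + w))
b(f) = -2*f (b(f) = (2*f)*(-1) = -2*f)
√(k(U) + O(b(B))) = √(2*197/(-103 + 197) + 73) = √(2*197/94 + 73) = √(2*197*(1/94) + 73) = √(197/47 + 73) = √(3628/47) = 2*√42629/47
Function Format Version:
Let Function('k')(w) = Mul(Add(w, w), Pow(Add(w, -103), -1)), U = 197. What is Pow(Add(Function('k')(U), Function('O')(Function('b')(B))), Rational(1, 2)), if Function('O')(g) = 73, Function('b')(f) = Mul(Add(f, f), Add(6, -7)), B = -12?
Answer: Mul(Rational(2, 47), Pow(42629, Rational(1, 2))) ≈ 8.7859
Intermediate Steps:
Function('k')(w) = Mul(2, w, Pow(Add(-103, w), -1)) (Function('k')(w) = Mul(Mul(2, w), Pow(Add(-103, w), -1)) = Mul(2, w, Pow(Add(-103, w), -1)))
Function('b')(f) = Mul(-2, f) (Function('b')(f) = Mul(Mul(2, f), -1) = Mul(-2, f))
Pow(Add(Function('k')(U), Function('O')(Function('b')(B))), Rational(1, 2)) = Pow(Add(Mul(2, 197, Pow(Add(-103, 197), -1)), 73), Rational(1, 2)) = Pow(Add(Mul(2, 197, Pow(94, -1)), 73), Rational(1, 2)) = Pow(Add(Mul(2, 197, Rational(1, 94)), 73), Rational(1, 2)) = Pow(Add(Rational(197, 47), 73), Rational(1, 2)) = Pow(Rational(3628, 47), Rational(1, 2)) = Mul(Rational(2, 47), Pow(42629, Rational(1, 2)))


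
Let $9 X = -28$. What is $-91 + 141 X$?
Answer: $- \frac{1589}{3} \approx -529.67$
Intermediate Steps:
$X = - \frac{28}{9}$ ($X = \frac{1}{9} \left(-28\right) = - \frac{28}{9} \approx -3.1111$)
$-91 + 141 X = -91 + 141 \left(- \frac{28}{9}\right) = -91 - \frac{1316}{3} = - \frac{1589}{3}$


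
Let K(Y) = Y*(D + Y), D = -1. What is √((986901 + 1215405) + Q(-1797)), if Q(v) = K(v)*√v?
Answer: √(2202306 + 3231006*I*√1797) ≈ 8342.2 + 8209.2*I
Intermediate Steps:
K(Y) = Y*(-1 + Y)
Q(v) = v^(3/2)*(-1 + v) (Q(v) = (v*(-1 + v))*√v = v^(3/2)*(-1 + v))
√((986901 + 1215405) + Q(-1797)) = √((986901 + 1215405) + (-1797)^(3/2)*(-1 - 1797)) = √(2202306 - 1797*I*√1797*(-1798)) = √(2202306 + 3231006*I*√1797)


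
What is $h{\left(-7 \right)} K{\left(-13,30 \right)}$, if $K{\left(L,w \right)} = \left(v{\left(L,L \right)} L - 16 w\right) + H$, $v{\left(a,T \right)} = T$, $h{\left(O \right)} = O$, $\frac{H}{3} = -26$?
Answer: $2723$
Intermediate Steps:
$H = -78$ ($H = 3 \left(-26\right) = -78$)
$K{\left(L,w \right)} = -78 + L^{2} - 16 w$ ($K{\left(L,w \right)} = \left(L L - 16 w\right) - 78 = \left(L^{2} - 16 w\right) - 78 = -78 + L^{2} - 16 w$)
$h{\left(-7 \right)} K{\left(-13,30 \right)} = - 7 \left(-78 + \left(-13\right)^{2} - 480\right) = - 7 \left(-78 + 169 - 480\right) = \left(-7\right) \left(-389\right) = 2723$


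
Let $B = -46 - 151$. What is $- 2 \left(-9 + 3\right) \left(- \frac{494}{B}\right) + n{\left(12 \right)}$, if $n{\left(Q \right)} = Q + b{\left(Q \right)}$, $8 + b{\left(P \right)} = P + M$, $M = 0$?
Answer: $\frac{9080}{197} \approx 46.091$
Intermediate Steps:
$b{\left(P \right)} = -8 + P$ ($b{\left(P \right)} = -8 + \left(P + 0\right) = -8 + P$)
$n{\left(Q \right)} = -8 + 2 Q$ ($n{\left(Q \right)} = Q + \left(-8 + Q\right) = -8 + 2 Q$)
$B = -197$ ($B = -46 - 151 = -197$)
$- 2 \left(-9 + 3\right) \left(- \frac{494}{B}\right) + n{\left(12 \right)} = - 2 \left(-9 + 3\right) \left(- \frac{494}{-197}\right) + \left(-8 + 2 \cdot 12\right) = \left(-2\right) \left(-6\right) \left(\left(-494\right) \left(- \frac{1}{197}\right)\right) + \left(-8 + 24\right) = 12 \cdot \frac{494}{197} + 16 = \frac{5928}{197} + 16 = \frac{9080}{197}$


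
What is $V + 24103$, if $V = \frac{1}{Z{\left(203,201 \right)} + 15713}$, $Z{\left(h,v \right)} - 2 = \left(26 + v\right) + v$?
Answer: $\frac{389094730}{16143} \approx 24103.0$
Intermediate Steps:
$Z{\left(h,v \right)} = 28 + 2 v$ ($Z{\left(h,v \right)} = 2 + \left(\left(26 + v\right) + v\right) = 2 + \left(26 + 2 v\right) = 28 + 2 v$)
$V = \frac{1}{16143}$ ($V = \frac{1}{\left(28 + 2 \cdot 201\right) + 15713} = \frac{1}{\left(28 + 402\right) + 15713} = \frac{1}{430 + 15713} = \frac{1}{16143} \approx 6.1946 \cdot 10^{-5}$)
$V + 24103 = \frac{1}{16143} + 24103 = \frac{389094730}{16143}$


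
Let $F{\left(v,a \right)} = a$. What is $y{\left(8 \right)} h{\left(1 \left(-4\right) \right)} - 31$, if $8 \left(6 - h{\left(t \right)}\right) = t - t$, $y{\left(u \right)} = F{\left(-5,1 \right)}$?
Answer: $-25$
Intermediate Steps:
$y{\left(u \right)} = 1$
$h{\left(t \right)} = 6$ ($h{\left(t \right)} = 6 - \frac{t - t}{8} = 6 - 0 = 6 + 0 = 6$)
$y{\left(8 \right)} h{\left(1 \left(-4\right) \right)} - 31 = 1 \cdot 6 - 31 = 6 - 31 = -25$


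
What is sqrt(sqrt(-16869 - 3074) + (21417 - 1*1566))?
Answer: sqrt(19851 + 7*I*sqrt(407)) ≈ 140.89 + 0.5012*I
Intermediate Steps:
sqrt(sqrt(-16869 - 3074) + (21417 - 1*1566)) = sqrt(sqrt(-19943) + (21417 - 1566)) = sqrt(7*I*sqrt(407) + 19851) = sqrt(19851 + 7*I*sqrt(407))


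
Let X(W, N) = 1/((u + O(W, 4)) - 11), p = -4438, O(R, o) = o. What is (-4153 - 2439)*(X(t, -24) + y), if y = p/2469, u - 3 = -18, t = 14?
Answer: 329946080/27159 ≈ 12149.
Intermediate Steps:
u = -15 (u = 3 - 18 = -15)
X(W, N) = -1/22 (X(W, N) = 1/((-15 + 4) - 11) = 1/(-11 - 11) = 1/(-22) = -1/22)
y = -4438/2469 ≈ -1.7975
(-4153 - 2439)*(X(t, -24) + y) = (-4153 - 2439)*(-1/22 - 4438/2469) = -6592*(-100105/54318) = 329946080/27159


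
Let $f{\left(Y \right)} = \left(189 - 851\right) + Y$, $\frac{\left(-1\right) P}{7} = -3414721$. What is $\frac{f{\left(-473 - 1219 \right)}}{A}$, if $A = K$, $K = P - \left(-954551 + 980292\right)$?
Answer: $- \frac{1177}{11938653} \approx -9.8587 \cdot 10^{-5}$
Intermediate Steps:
$P = 23903047$ ($P = \left(-7\right) \left(-3414721\right) = 23903047$)
$K = 23877306$ ($K = 23903047 - \left(-954551 + 980292\right) = 23903047 - 25741 = 23877306$)
$A = 23877306$
$f{\left(Y \right)} = -662 + Y$
$\frac{f{\left(-473 - 1219 \right)}}{A} = \frac{-662 - 1692}{23877306} = \left(-662 - 1692\right) \frac{1}{23877306} = \left(-2354\right) \frac{1}{23877306} = - \frac{1177}{11938653}$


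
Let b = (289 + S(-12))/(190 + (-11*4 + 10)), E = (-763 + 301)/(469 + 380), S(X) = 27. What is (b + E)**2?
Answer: 267355201/121815369 ≈ 2.1948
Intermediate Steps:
E = -154/283 (E = -462/849 = -462*1/849 = -154/283 ≈ -0.54417)
b = 79/39 (b = (289 + 27)/(190 + (-11*4 + 10)) = 316/(190 + (-44 + 10)) = 316/(190 - 34) = 316/156 = 316*(1/156) = 79/39 ≈ 2.0256)
(b + E)**2 = (79/39 - 154/283)**2 = (16351/11037)**2 = 267355201/121815369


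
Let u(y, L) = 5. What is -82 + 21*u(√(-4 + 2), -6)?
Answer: 23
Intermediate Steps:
-82 + 21*u(√(-4 + 2), -6) = -82 + 21*5 = -82 + 105 = 23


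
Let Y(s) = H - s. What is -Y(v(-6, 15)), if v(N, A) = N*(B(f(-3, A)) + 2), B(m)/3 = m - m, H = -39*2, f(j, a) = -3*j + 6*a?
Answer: 66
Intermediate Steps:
H = -78
B(m) = 0 (B(m) = 3*(m - m) = 3*0 = 0)
v(N, A) = 2*N (v(N, A) = N*(0 + 2) = N*2 = 2*N)
Y(s) = -78 - s
-Y(v(-6, 15)) = -(-78 - 2*(-6)) = -(-78 - 1*(-12)) = -(-78 + 12) = -1*(-66) = 66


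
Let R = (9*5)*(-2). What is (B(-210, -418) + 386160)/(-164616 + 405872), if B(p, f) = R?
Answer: 193035/120628 ≈ 1.6003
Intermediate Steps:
R = -90 (R = 45*(-2) = -90)
B(p, f) = -90
(B(-210, -418) + 386160)/(-164616 + 405872) = (-90 + 386160)/(-164616 + 405872) = 386070/241256 = 386070*(1/241256) = 193035/120628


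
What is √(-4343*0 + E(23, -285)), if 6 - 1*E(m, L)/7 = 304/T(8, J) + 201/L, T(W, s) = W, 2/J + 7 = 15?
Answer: I*√1977045/95 ≈ 14.801*I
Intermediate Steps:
J = ¼ (J = 2/(-7 + 15) = 2/8 = 2*(⅛) = ¼ ≈ 0.25000)
E(m, L) = -224 - 1407/L (E(m, L) = 42 - 7*(304/8 + 201/L) = 42 - 7*(304*(⅛) + 201/L) = 42 - 7*(38 + 201/L) = 42 + (-266 - 1407/L) = -224 - 1407/L)
√(-4343*0 + E(23, -285)) = √(-4343*0 + (-224 - 1407/(-285))) = √(0 + (-224 - 1407*(-1/285))) = √(0 + (-224 + 469/95)) = √(0 - 20811/95) = √(-20811/95) = I*√1977045/95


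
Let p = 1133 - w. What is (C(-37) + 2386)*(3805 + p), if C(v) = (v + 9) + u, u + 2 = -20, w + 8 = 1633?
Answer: 7739168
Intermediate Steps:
w = 1625 (w = -8 + 1633 = 1625)
u = -22 (u = -2 - 20 = -22)
C(v) = -13 + v (C(v) = (v + 9) - 22 = (9 + v) - 22 = -13 + v)
p = -492 (p = 1133 - 1*1625 = 1133 - 1625 = -492)
(C(-37) + 2386)*(3805 + p) = ((-13 - 37) + 2386)*(3805 - 492) = (-50 + 2386)*3313 = 2336*3313 = 7739168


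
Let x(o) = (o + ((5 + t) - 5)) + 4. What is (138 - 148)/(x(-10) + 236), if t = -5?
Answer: -2/45 ≈ -0.044444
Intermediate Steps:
x(o) = -1 + o (x(o) = (o + ((5 - 5) - 5)) + 4 = (o + (0 - 5)) + 4 = (o - 5) + 4 = (-5 + o) + 4 = -1 + o)
(138 - 148)/(x(-10) + 236) = (138 - 148)/((-1 - 10) + 236) = -10/(-11 + 236) = -10/225 = -10*1/225 = -2/45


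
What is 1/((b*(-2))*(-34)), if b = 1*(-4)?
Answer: -1/272 ≈ -0.0036765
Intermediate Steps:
b = -4
1/((b*(-2))*(-34)) = 1/(-4*(-2)*(-34)) = 1/(8*(-34)) = 1/(-272) = -1/272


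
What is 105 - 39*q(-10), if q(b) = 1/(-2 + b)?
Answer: 433/4 ≈ 108.25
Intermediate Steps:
105 - 39*q(-10) = 105 - 39/(-2 - 10) = 105 - 39/(-12) = 105 - 39*(-1/12) = 105 + 13/4 = 433/4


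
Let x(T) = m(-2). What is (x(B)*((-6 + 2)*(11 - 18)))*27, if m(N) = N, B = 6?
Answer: -1512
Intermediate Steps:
x(T) = -2
(x(B)*((-6 + 2)*(11 - 18)))*27 = -2*(-6 + 2)*(11 - 18)*27 = -(-8)*(-7)*27 = -2*28*27 = -56*27 = -1512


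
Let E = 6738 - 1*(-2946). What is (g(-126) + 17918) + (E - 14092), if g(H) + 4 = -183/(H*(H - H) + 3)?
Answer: 13445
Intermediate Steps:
E = 9684 (E = 6738 + 2946 = 9684)
g(H) = -65 (g(H) = -4 - 183/(H*(H - H) + 3) = -4 - 183/(H*0 + 3) = -4 - 183/(0 + 3) = -4 - 183/3 = -4 - 183*1/3 = -4 - 61 = -65)
(g(-126) + 17918) + (E - 14092) = (-65 + 17918) + (9684 - 14092) = 17853 - 4408 = 13445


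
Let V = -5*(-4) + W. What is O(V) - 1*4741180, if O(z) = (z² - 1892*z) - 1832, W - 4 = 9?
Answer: -4804359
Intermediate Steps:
W = 13 (W = 4 + 9 = 13)
V = 33 (V = -5*(-4) + 13 = 20 + 13 = 33)
O(z) = -1832 + z² - 1892*z
O(V) - 1*4741180 = (-1832 + 33² - 1892*33) - 1*4741180 = (-1832 + 1089 - 62436) - 4741180 = -63179 - 4741180 = -4804359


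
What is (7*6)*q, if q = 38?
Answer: 1596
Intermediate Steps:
(7*6)*q = (7*6)*38 = 42*38 = 1596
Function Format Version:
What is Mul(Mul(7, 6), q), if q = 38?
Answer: 1596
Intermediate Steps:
Mul(Mul(7, 6), q) = Mul(Mul(7, 6), 38) = Mul(42, 38) = 1596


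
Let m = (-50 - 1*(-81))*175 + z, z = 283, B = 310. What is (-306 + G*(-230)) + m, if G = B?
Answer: -65898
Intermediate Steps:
G = 310
m = 5708 (m = (-50 - 1*(-81))*175 + 283 = (-50 + 81)*175 + 283 = 31*175 + 283 = 5425 + 283 = 5708)
(-306 + G*(-230)) + m = (-306 + 310*(-230)) + 5708 = (-306 - 71300) + 5708 = -71606 + 5708 = -65898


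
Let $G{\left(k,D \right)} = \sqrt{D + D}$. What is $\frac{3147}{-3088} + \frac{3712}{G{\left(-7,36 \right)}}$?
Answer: $- \frac{3147}{3088} + \frac{928 \sqrt{2}}{3} \approx 436.44$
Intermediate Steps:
$G{\left(k,D \right)} = \sqrt{2} \sqrt{D}$ ($G{\left(k,D \right)} = \sqrt{2 D} = \sqrt{2} \sqrt{D}$)
$\frac{3147}{-3088} + \frac{3712}{G{\left(-7,36 \right)}} = \frac{3147}{-3088} + \frac{3712}{\sqrt{2} \sqrt{36}} = 3147 \left(- \frac{1}{3088}\right) + \frac{3712}{\sqrt{2} \cdot 6} = - \frac{3147}{3088} + \frac{3712}{6 \sqrt{2}} = - \frac{3147}{3088} + 3712 \frac{\sqrt{2}}{12} = - \frac{3147}{3088} + \frac{928 \sqrt{2}}{3}$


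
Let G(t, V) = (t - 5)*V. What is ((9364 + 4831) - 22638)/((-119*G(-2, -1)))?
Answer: 8443/833 ≈ 10.136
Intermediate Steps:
G(t, V) = V*(-5 + t) (G(t, V) = (-5 + t)*V = V*(-5 + t))
((9364 + 4831) - 22638)/((-119*G(-2, -1))) = ((9364 + 4831) - 22638)/((-(-119)*(-5 - 2))) = (14195 - 22638)/((-(-119)*(-7))) = -8443/((-119*7)) = -8443/(-833) = -8443*(-1/833) = 8443/833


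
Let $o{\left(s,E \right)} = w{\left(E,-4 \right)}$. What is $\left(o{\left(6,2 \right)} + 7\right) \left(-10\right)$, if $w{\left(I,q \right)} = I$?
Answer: $-90$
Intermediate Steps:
$o{\left(s,E \right)} = E$
$\left(o{\left(6,2 \right)} + 7\right) \left(-10\right) = \left(2 + 7\right) \left(-10\right) = 9 \left(-10\right) = -90$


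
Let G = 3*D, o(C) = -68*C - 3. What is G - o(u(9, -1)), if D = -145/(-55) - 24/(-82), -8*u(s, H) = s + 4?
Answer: -89039/902 ≈ -98.713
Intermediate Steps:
u(s, H) = -1/2 - s/8 (u(s, H) = -(s + 4)/8 = -(4 + s)/8 = -1/2 - s/8)
o(C) = -3 - 68*C
D = 1321/451 (D = -145*(-1/55) - 24*(-1/82) = 29/11 + 12/41 = 1321/451 ≈ 2.9290)
G = 3963/451 (G = 3*(1321/451) = 3963/451 ≈ 8.7871)
G - o(u(9, -1)) = 3963/451 - (-3 - 68*(-1/2 - 1/8*9)) = 3963/451 - (-3 - 68*(-1/2 - 9/8)) = 3963/451 - (-3 - 68*(-13/8)) = 3963/451 - (-3 + 221/2) = 3963/451 - 1*215/2 = 3963/451 - 215/2 = -89039/902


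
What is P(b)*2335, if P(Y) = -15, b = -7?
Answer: -35025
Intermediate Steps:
P(b)*2335 = -15*2335 = -35025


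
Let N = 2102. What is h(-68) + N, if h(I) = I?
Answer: 2034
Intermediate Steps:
h(-68) + N = -68 + 2102 = 2034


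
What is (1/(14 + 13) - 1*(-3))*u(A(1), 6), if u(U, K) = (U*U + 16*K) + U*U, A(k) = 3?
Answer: 3116/9 ≈ 346.22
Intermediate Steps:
u(U, K) = 2*U² + 16*K (u(U, K) = (U² + 16*K) + U² = 2*U² + 16*K)
(1/(14 + 13) - 1*(-3))*u(A(1), 6) = (1/(14 + 13) - 1*(-3))*(2*3² + 16*6) = (1/27 + 3)*(2*9 + 96) = (1/27 + 3)*(18 + 96) = (82/27)*114 = 3116/9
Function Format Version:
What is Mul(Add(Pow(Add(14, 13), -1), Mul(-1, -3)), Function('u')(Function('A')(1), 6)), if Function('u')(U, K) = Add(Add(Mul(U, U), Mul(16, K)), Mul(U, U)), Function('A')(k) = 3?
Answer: Rational(3116, 9) ≈ 346.22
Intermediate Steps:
Function('u')(U, K) = Add(Mul(2, Pow(U, 2)), Mul(16, K)) (Function('u')(U, K) = Add(Add(Pow(U, 2), Mul(16, K)), Pow(U, 2)) = Add(Mul(2, Pow(U, 2)), Mul(16, K)))
Mul(Add(Pow(Add(14, 13), -1), Mul(-1, -3)), Function('u')(Function('A')(1), 6)) = Mul(Add(Pow(Add(14, 13), -1), Mul(-1, -3)), Add(Mul(2, Pow(3, 2)), Mul(16, 6))) = Mul(Add(Pow(27, -1), 3), Add(Mul(2, 9), 96)) = Mul(Add(Rational(1, 27), 3), Add(18, 96)) = Mul(Rational(82, 27), 114) = Rational(3116, 9)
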